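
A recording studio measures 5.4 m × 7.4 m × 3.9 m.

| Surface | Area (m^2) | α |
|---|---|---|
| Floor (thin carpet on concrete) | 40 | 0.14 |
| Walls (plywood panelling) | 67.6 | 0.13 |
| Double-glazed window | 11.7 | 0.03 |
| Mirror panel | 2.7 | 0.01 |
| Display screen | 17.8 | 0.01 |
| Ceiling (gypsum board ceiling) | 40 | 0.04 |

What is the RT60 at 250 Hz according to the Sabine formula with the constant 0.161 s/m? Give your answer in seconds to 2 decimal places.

A = Σ Sᵢαᵢ = 40*0.14 + 67.6*0.13 + 11.7*0.03 + 2.7*0.01 + 17.8*0.01 + 40*0.04 = 16.544 sabins.
Volume V = 5.4 × 7.4 × 3.9 = 155.844 m³.
T = 0.161 V/A = 0.161·155.844/16.544 = 1.52 s.

1.52 sec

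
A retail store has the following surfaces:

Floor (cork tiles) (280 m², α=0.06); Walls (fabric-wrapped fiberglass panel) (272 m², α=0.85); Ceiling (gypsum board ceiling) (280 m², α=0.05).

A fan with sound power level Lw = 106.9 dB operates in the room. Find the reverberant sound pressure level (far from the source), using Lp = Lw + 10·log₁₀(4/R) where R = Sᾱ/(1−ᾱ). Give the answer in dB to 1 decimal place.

Σ(Sᵢαᵢ) = 280×0.06 + 272×0.85 + 280×0.05 = 262.000; total area S = 832.0 m².
ᾱ = 262.000/832.0 = 0.3149; R = Sᾱ/(1−ᾱ) = 262.000/(1−0.3149) = 382.426 m².
Lp = 106.9 + 10·log₁₀(4/382.426) = 106.9 + (-19.80) = 87.1 dB.

87.1 dB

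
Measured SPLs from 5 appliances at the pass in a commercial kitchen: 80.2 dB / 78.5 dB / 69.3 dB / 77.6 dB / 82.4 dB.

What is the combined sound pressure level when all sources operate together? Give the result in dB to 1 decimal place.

86.2 dB

Sum in the linear (power) domain: Σ 10^(Lᵢ/10) = 10^(80.2/10) + 10^(78.5/10) + 10^(69.3/10) + 10^(77.6/10) + 10^(82.4/10) = 4.153e+08.
Back to dB: 10·log₁₀ Σ = 86.2 dB.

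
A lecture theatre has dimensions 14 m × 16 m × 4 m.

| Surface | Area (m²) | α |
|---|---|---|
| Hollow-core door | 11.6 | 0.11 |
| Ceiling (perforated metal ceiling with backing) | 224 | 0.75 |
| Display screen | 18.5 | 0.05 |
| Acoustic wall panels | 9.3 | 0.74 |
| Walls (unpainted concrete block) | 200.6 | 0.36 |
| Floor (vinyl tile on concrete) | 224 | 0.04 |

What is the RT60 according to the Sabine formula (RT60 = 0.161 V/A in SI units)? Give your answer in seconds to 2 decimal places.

0.56 sec

Total absorption A = 11.6*0.11 + 224*0.75 + 18.5*0.05 + 9.3*0.74 + 200.6*0.36 + 224*0.04
  = 1.276 + 168.000 + 0.925 + 6.882 + 72.216 + 8.960 = 258.259 m² sabins.
V = 14·16·4 = 896 m³.
Sabine: RT60 = 0.161 × 896 / 258.259 = 0.56 s.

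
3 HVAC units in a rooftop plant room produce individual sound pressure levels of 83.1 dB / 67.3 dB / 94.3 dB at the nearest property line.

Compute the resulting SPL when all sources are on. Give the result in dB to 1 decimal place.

94.6 dB

Sum in the linear (power) domain: Σ 10^(Lᵢ/10) = 10^(83.1/10) + 10^(67.3/10) + 10^(94.3/10) = 2.901e+09.
Combined level = 10 log₁₀(2.901e+09) = 94.6 dB.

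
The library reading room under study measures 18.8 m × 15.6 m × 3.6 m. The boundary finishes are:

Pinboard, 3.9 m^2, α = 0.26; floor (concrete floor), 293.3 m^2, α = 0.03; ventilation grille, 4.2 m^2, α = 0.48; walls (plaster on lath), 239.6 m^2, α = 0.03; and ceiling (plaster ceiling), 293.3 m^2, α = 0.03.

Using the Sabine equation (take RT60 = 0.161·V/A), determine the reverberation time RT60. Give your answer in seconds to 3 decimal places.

A = Σ Sᵢαᵢ = 3.9*0.26 + 293.3*0.03 + 4.2*0.48 + 239.6*0.03 + 293.3*0.03 = 27.816 sabins.
Room volume: 1055.808 m³.
RT60 = 0.161 · V / A = 0.161 × 1055.808 / 27.816 = 6.111 s.

6.111 s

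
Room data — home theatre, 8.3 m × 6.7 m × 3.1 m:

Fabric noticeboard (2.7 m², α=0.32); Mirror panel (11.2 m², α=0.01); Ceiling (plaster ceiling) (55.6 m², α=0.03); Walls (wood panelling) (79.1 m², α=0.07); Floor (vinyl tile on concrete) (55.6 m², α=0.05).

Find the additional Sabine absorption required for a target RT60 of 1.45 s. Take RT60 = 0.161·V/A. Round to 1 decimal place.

8.2 sabins

Summing Sᵢαᵢ: 0.864 + 0.112 + 1.668 + 5.537 + 2.780 → A₁ = 10.961 sabins.
V = 172.391 m³. Required absorption A₂ = 0.161 × 172.391 / 1.45 = 19.141 sabins.
ΔA = A₂ − A₁ = 19.141 − 10.961 = 8.2 sabins.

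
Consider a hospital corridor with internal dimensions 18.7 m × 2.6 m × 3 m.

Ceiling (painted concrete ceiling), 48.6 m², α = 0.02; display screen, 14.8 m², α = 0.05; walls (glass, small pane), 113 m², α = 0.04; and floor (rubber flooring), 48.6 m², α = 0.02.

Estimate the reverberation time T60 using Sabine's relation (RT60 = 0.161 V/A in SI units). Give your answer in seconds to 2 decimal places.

3.26 s

Summing Sᵢαᵢ: 0.972 + 0.740 + 4.520 + 0.972 → A = 7.204 sabins.
Room volume: 145.86 m³.
T = 0.161 V/A = 0.161·145.86/7.204 = 3.26 s.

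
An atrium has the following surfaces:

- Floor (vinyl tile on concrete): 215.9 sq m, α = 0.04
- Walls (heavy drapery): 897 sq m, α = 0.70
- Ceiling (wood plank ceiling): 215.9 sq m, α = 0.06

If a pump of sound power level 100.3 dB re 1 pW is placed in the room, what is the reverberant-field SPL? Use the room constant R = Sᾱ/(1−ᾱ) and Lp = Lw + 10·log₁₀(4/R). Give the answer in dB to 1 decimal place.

75.3 dB

A = 649.490 sabins; S = 1328.8 sq m.
ᾱ = 649.490/1328.8 = 0.4888; R = Sᾱ/(1−ᾱ) = 649.490/(1−0.4888) = 1270.520 sq m.
Lp = Lw + 10 log₁₀(4/R) = 100.3 -25.02 = 75.3 dB.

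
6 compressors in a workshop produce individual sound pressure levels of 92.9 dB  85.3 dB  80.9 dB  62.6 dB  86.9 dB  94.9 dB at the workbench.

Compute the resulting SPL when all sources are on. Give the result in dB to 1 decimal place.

97.8 dB

Sum in the linear (power) domain: Σ 10^(Lᵢ/10) = 10^(92.9/10) + 10^(85.3/10) + 10^(80.9/10) + 10^(62.6/10) + 10^(86.9/10) + 10^(94.9/10) = 5.994e+09.
L_total = 10·log₁₀(5.994e+09) = 97.8 dB.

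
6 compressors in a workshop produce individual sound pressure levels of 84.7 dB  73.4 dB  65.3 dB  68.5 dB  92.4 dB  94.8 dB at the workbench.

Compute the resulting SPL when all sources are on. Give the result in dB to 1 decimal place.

97.1 dB

Sum in the linear (power) domain: Σ 10^(Lᵢ/10) = 10^(84.7/10) + 10^(73.4/10) + 10^(65.3/10) + 10^(68.5/10) + 10^(92.4/10) + 10^(94.8/10) = 5.085e+09.
Combined level = 10 log₁₀(5.085e+09) = 97.1 dB.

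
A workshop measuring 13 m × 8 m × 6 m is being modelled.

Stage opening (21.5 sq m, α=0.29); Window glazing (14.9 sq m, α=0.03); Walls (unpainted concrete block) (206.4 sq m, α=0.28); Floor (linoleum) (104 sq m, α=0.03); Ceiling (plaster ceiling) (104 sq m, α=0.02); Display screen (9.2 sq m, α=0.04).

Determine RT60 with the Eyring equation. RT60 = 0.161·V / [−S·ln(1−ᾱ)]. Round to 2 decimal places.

1.32 s

S = Σ Sᵢ = 460.0 sq m.
Σ(Sᵢαᵢ) = 21.5·0.29 + 14.9·0.03 + 206.4·0.28 + 104·0.03 + 104·0.02 + 9.2·0.04 = 70.042.
ᾱ = 70.042 / 460.0 = 0.1523.
Eyring denominator: −S ln(1−ᾱ) = 76.005.
V = 13 × 8 × 6 = 624 m³.
T = 0.161·V/[−S·ln(1−ᾱ)] = 0.161·624/76.005 = 1.32 s.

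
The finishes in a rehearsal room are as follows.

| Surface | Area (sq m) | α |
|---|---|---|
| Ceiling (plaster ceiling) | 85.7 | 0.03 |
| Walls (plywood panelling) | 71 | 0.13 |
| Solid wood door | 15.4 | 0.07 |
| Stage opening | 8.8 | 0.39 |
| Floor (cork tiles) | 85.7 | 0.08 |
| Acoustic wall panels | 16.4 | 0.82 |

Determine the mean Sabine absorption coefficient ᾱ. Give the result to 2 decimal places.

0.13

S = Σ Sᵢ = 85.7 + 71 + 15.4 + 8.8 + 85.7 + 16.4 = 283.0 sq m.
Σ(Sᵢαᵢ) = 85.7×0.03 + 71×0.13 + 15.4×0.07 + 8.8×0.39 + 85.7×0.08 + 16.4×0.82 = 36.615.
ᾱ = A/S = 0.13.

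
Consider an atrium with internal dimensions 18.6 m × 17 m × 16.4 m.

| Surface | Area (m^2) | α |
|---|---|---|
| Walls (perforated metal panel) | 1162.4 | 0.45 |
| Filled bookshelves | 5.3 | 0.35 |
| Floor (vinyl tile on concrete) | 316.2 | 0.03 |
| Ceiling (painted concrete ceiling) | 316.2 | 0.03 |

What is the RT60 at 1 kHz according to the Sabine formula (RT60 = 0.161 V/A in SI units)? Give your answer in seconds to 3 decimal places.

Summing Sᵢαᵢ: 523.080 + 1.855 + 9.486 + 9.486 → A = 543.907 sabins.
V = 18.6·17·16.4 = 5185.68 m³.
T = 0.161 V/A = 0.161·5185.68/543.907 = 1.535 s.

1.535 s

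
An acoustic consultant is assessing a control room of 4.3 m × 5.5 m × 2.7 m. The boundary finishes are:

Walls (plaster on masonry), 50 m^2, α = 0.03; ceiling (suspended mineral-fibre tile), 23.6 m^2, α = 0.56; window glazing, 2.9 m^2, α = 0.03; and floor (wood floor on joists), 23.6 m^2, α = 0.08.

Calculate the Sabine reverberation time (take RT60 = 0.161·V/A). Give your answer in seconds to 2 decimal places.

0.62 s

Equivalent absorption area: A = 50×0.03 + 23.6×0.56 + 2.9×0.03 + 23.6×0.08 = 16.691 m^2.
Volume V = 4.3 × 5.5 × 2.7 = 63.855 m³.
Sabine: RT60 = 0.161 × 63.855 / 16.691 = 0.62 s.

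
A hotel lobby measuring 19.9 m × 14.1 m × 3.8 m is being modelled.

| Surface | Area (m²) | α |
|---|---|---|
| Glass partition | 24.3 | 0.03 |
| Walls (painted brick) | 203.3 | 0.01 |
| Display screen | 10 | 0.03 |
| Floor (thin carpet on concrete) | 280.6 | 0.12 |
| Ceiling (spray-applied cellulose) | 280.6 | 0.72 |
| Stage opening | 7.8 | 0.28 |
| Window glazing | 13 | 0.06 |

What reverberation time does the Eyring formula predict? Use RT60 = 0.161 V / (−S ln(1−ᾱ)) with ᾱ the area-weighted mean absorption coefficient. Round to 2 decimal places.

S = Σ Sᵢ = 819.6 m².
Σ(Sᵢαᵢ) = 24.3×0.03 + 203.3×0.01 + 10×0.03 + 280.6×0.12 + 280.6×0.72 + 7.8×0.28 + 13×0.06 = 241.730.
Mean coefficient ᾱ = A/S = 0.2949.
Eyring denominator: −S ln(1−ᾱ) = 286.381.
V = 19.9 × 14.1 × 3.8 = 1066.242 m³.
T = 0.161·V/[−S·ln(1−ᾱ)] = 0.161·1066.242/286.381 = 0.60 s.

0.60 sec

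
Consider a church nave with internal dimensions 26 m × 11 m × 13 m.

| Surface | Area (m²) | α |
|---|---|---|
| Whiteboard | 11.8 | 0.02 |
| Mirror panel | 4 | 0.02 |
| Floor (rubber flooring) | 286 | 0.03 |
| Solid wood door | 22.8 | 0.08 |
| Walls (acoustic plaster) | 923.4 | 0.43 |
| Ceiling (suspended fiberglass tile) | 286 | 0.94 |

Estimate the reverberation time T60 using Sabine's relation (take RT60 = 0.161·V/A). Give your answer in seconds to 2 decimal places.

Equivalent absorption area: A = 11.8×0.02 + 4×0.02 + 286×0.03 + 22.8×0.08 + 923.4×0.43 + 286×0.94 = 676.622 m².
V = 26·11·13 = 3718 m³.
T = 0.161 V/A = 0.161·3718/676.622 = 0.88 s.

0.88 s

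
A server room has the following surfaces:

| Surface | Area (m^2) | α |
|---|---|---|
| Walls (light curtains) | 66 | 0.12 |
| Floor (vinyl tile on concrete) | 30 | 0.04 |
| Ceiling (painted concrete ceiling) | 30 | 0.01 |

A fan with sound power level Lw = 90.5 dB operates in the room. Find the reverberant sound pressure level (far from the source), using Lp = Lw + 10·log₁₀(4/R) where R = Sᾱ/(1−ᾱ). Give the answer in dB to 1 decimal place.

86.4 dB

Σ(Sᵢαᵢ) = 66·0.12 + 30·0.04 + 30·0.01 = 9.420; total area S = 126.0 m^2.
ᾱ = 9.420/126.0 = 0.0748; R = Sᾱ/(1−ᾱ) = 9.420/(1−0.0748) = 10.182 m^2.
Lp = 90.5 + 10·log₁₀(4/10.182) = 90.5 + (-4.06) = 86.4 dB.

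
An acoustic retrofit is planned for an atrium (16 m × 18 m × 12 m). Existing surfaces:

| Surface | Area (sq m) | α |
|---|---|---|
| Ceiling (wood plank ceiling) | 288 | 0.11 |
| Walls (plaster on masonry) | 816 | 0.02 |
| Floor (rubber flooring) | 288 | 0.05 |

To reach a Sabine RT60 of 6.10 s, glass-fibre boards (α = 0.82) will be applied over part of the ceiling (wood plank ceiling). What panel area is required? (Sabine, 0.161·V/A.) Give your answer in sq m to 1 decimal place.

Equivalent absorption area: A₁ = 288·0.11 + 816·0.02 + 288·0.05 = 62.400 sq m.
V = 3456 m³. Target absorption A₂ = 0.161 × 3456 / 6.10 = 91.216 sabins.
Absorption to add: 91.216 − 62.400 = 28.816 sabins.
Net gain per sq m: Δα = 0.82 − 0.11 = 0.71.
Panel area = 28.816 / 0.71 = 40.6 sq m.

40.6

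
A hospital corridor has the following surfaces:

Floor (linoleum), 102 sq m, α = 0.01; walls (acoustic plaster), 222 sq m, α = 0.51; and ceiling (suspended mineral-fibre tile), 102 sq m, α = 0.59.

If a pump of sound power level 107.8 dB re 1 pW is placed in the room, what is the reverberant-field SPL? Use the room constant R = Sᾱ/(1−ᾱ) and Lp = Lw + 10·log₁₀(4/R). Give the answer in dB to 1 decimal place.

A = 174.420 sabins; S = 426.0 sq m.
ᾱ = 0.4094, so room constant R = A/(1−ᾱ) = 295.327 sq m.
Lp = 107.8 + 10·log₁₀(4/295.327) = 107.8 + (-18.68) = 89.1 dB.

89.1 dB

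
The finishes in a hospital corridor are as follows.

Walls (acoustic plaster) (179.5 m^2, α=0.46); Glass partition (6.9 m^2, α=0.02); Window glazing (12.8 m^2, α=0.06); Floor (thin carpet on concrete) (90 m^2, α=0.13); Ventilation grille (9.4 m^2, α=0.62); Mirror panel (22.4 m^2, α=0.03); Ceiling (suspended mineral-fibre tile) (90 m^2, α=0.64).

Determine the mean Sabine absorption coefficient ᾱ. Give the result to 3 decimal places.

Total surface area S = 411.0 m^2.
A = 179.5×0.46 + 6.9×0.02 + 12.8×0.06 + 90×0.13 + 9.4×0.62 + 22.4×0.03 + 90×0.64 = 159.276 sabins.
ᾱ = 159.276 / 411.0 = 0.388.

0.388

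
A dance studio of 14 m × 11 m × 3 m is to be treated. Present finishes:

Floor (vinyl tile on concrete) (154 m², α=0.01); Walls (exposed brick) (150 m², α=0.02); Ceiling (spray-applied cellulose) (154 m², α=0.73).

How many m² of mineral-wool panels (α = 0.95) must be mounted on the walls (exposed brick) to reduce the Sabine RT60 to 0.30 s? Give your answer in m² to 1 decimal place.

140.8

Summing Sᵢαᵢ: 1.540 + 3.000 + 112.420 → A₁ = 116.960 sabins.
V = 462 m³. Target absorption A₂ = 0.161 × 462 / 0.30 = 247.940 sabins.
ΔA needed = 247.940 − 116.960 = 130.980 sabins.
Net gain per m²: Δα = 0.95 − 0.02 = 0.93.
Panel area = 130.980 / 0.93 = 140.8 m².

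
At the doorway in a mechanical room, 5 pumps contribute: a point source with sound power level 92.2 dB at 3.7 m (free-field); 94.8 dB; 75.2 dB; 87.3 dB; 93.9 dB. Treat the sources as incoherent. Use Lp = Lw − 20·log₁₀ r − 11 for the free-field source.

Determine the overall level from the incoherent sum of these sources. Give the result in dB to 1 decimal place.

97.8 dB

Source at 3.7 m: Lp = 92.2 − 20·log₁₀(3.7) − 11 = 69.8 dB.
Σ 10^(Lᵢ/10) = 6.054e+09.
Back to dB: 10·log₁₀ Σ = 97.8 dB.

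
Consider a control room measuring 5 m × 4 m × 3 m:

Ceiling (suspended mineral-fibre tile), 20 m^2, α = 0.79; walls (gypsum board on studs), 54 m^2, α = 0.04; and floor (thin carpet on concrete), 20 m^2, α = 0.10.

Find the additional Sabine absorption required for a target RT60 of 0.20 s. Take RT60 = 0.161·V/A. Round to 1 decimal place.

A₁ = Σ Sᵢαᵢ = 20·0.79 + 54·0.04 + 20·0.10 = 19.960 sabins.
Target A₂ = 0.161·60/0.20 = 48.300 sabins (V = 60 m³).
Shortfall: 48.300 − 19.960 = 28.3 sabins.

28.3 sabins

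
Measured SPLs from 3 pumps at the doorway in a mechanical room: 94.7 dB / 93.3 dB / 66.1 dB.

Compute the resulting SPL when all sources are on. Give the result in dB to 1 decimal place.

Sum in the linear (power) domain: Σ 10^(Lᵢ/10) = 10^(94.7/10) + 10^(93.3/10) + 10^(66.1/10) = 5.093e+09.
L_total = 10·log₁₀(5.093e+09) = 97.1 dB.

97.1 dB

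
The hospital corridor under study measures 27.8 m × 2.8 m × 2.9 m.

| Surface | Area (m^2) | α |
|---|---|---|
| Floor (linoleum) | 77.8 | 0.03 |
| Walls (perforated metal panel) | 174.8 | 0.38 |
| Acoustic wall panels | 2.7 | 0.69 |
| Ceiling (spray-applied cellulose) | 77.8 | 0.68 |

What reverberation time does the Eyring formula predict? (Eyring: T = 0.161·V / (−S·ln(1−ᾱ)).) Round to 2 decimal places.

Total surface area S = 77.8 + 174.8 + 2.7 + 77.8 = 333.1 m^2.
Σ(Sᵢαᵢ) = 77.8·0.03 + 174.8·0.38 + 2.7·0.69 + 77.8·0.68 = 123.525.
Mean coefficient ᾱ = A/S = 0.3708.
−S·ln(1−ᾱ) = −333.1 × ln(1 − 0.3708) = 154.327.
V = 27.8 × 2.8 × 2.9 = 225.736 m³.
T = 0.161·V/[−S·ln(1−ᾱ)] = 0.161·225.736/154.327 = 0.24 s.

0.24 s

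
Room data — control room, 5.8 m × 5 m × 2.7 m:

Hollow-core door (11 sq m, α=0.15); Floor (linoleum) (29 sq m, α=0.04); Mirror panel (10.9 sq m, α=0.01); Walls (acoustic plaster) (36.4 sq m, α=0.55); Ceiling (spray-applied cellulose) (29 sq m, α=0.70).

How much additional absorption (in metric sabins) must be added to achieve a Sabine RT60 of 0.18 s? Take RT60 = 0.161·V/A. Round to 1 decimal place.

26.8 sabins

Equivalent absorption area: A₁ = 11×0.15 + 29×0.04 + 10.9×0.01 + 36.4×0.55 + 29×0.70 = 43.239 sq m.
Target A₂ = 0.161·78.3/0.18 = 70.035 sabins (V = 78.3 m³).
Additional absorption ΔA = 70.035 − 43.239 = 26.8 sabins.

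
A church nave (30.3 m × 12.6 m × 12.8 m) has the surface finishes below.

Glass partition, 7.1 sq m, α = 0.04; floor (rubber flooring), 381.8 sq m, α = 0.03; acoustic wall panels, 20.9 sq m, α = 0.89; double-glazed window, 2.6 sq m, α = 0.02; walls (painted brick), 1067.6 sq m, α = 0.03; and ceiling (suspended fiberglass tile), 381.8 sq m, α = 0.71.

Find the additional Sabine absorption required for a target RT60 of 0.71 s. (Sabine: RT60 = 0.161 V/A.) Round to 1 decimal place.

774.6 sabins

Total absorption A₁ = 7.1·0.04 + 381.8·0.03 + 20.9·0.89 + 2.6·0.02 + 1067.6·0.03 + 381.8·0.71
  = 0.284 + 11.454 + 18.601 + 0.052 + 32.028 + 271.078 = 333.497 sq m sabins.
For T = 0.71 s, need A₂ = 0.161·V/T = 0.161·4886.784/0.71 = 1108.130 sabins.
Additional absorption ΔA = 1108.130 − 333.497 = 774.6 sabins.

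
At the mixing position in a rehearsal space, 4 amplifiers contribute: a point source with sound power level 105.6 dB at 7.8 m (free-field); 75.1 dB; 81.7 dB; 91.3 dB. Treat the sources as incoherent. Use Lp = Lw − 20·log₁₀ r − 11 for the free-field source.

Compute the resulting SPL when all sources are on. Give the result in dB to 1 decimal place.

Source at 7.8 m: Lp = 105.6 − 20·log₁₀(7.8) − 11 = 76.8 dB.
Σ 10^(Lᵢ/10) = 1.577e+09.
Back to dB: 10·log₁₀ Σ = 92.0 dB.

92.0 dB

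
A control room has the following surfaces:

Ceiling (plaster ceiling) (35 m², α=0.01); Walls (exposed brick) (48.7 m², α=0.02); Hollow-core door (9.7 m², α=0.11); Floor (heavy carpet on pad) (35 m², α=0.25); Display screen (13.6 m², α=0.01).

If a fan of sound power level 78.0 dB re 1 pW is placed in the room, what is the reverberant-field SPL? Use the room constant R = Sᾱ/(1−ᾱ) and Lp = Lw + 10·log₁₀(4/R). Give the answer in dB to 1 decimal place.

73.1 dB

Σ(Sᵢαᵢ) = 35·0.01 + 48.7·0.02 + 9.7·0.11 + 35·0.25 + 13.6·0.01 = 11.277; total area S = 142.0 m².
ᾱ = 11.277/142.0 = 0.0794; R = Sᾱ/(1−ᾱ) = 11.277/(1−0.0794) = 12.250 m².
Lp = Lw + 10 log₁₀(4/R) = 78.0 -4.86 = 73.1 dB.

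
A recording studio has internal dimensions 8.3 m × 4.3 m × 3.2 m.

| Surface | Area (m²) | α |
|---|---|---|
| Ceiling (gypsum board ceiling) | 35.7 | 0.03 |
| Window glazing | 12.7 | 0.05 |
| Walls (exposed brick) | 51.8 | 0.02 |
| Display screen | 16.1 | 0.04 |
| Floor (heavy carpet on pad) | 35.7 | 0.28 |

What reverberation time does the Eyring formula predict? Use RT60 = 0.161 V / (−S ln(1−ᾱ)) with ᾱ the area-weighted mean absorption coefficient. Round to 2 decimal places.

S = Σ Sᵢ = 152.0 m².
Σ(Sᵢαᵢ) = 35.7×0.03 + 12.7×0.05 + 51.8×0.02 + 16.1×0.04 + 35.7×0.28 = 13.382.
Mean coefficient ᾱ = A/S = 0.0880.
Eyring denominator: −S ln(1−ᾱ) = 14.002.
V = 8.3 × 4.3 × 3.2 = 114.208 m³.
T = 0.161·V/[−S·ln(1−ᾱ)] = 0.161·114.208/14.002 = 1.31 s.

1.31 seconds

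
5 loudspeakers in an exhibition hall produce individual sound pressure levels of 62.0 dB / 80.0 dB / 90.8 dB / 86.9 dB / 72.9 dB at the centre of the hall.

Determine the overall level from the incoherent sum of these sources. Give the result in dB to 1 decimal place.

92.6 dB

Converting to relative power and adding: 10^(62.0/10) + 10^(80.0/10) + 10^(90.8/10) + 10^(86.9/10) + 10^(72.9/10) = 1.813e+09.
L_total = 10·log₁₀(1.813e+09) = 92.6 dB.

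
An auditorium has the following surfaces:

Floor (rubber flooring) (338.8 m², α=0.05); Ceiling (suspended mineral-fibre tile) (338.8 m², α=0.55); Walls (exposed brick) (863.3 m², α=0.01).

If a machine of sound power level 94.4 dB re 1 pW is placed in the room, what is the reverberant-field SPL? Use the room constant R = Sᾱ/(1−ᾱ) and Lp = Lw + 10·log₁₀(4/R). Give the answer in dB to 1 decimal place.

76.5 dB

Σ(Sᵢαᵢ) = 338.8×0.05 + 338.8×0.55 + 863.3×0.01 = 211.913; total area S = 1540.9 m².
ᾱ = 211.913/1540.9 = 0.1375; R = Sᾱ/(1−ᾱ) = 211.913/(1−0.1375) = 245.696 m².
Lp = 94.4 + 10·log₁₀(4/245.696) = 94.4 + (-17.88) = 76.5 dB.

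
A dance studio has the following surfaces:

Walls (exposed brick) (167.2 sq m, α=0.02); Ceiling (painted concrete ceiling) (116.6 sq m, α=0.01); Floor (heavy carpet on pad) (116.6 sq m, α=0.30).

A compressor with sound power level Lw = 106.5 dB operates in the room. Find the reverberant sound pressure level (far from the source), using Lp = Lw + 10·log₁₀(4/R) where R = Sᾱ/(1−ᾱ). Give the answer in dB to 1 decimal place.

96.1 dB

Σ(Sᵢαᵢ) = 167.2×0.02 + 116.6×0.01 + 116.6×0.30 = 39.490; total area S = 400.4 sq m.
ᾱ = 0.0986, so room constant R = A/(1−ᾱ) = 43.810 sq m.
Lp = Lw + 10 log₁₀(4/R) = 106.5 -10.40 = 96.1 dB.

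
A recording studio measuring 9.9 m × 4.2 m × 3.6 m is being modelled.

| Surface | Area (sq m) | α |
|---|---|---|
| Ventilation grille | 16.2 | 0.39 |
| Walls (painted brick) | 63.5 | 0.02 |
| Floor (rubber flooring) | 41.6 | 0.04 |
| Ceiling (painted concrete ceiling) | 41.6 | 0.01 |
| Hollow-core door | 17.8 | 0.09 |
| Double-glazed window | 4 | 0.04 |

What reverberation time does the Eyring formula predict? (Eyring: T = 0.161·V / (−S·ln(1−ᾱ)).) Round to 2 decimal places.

2.04 sec

S = Σ Sᵢ = 184.7 sq m.
Absorption A = 16.2×0.39 + 63.5×0.02 + 41.6×0.04 + 41.6×0.01 + 17.8×0.09 + 4×0.04 = 11.430 sabins.
Mean coefficient ᾱ = A/S = 0.0619.
−S·ln(1−ᾱ) = −184.7 × ln(1 − 0.0619) = 11.802.
V = 9.9 × 4.2 × 3.6 = 149.688 m³.
RT60 = 0.161 × 149.688 / 11.802 = 2.04 s.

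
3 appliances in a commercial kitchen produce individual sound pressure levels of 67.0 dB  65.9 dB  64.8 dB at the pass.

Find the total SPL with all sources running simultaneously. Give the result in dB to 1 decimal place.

Σ 10^(Lᵢ/10) = 1.192e+07.
Back to dB: 10·log₁₀ Σ = 70.8 dB.

70.8 dB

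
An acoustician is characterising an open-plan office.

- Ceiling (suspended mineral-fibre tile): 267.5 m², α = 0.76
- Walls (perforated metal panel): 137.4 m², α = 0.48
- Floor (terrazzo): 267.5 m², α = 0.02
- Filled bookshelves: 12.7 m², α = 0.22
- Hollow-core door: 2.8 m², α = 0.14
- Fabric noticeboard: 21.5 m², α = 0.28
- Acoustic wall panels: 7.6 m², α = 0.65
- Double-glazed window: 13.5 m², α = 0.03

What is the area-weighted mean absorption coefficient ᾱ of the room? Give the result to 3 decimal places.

S = Σ Sᵢ = 267.5 + 137.4 + 267.5 + 12.7 + 2.8 + 21.5 + 7.6 + 13.5 = 730.5 m².
Σ(Sᵢαᵢ) = 267.5×0.76 + 137.4×0.48 + 267.5×0.02 + 12.7×0.22 + 2.8×0.14 + 21.5×0.28 + 7.6×0.65 + 13.5×0.03 = 289.153.
ᾱ = 289.153 / 730.5 = 0.396.

0.396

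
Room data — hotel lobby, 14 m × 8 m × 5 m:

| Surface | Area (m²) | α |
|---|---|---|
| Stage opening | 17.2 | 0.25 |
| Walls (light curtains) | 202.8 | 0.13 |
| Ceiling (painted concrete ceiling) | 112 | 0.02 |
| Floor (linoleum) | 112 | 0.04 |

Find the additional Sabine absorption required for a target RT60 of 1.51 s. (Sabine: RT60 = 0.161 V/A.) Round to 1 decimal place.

Equivalent absorption area: A₁ = 17.2×0.25 + 202.8×0.13 + 112×0.02 + 112×0.04 = 37.384 m².
For T = 1.51 s, need A₂ = 0.161·V/T = 0.161·560/1.51 = 59.709 sabins.
Additional absorption ΔA = 59.709 − 37.384 = 22.3 sabins.

22.3 sabins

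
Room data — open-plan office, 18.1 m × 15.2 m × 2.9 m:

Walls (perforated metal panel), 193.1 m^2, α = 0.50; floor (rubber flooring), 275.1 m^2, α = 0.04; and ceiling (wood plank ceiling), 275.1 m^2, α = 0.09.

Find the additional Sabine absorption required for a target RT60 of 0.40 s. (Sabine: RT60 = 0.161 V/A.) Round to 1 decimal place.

A₁ = Σ Sᵢαᵢ = 193.1·0.50 + 275.1·0.04 + 275.1·0.09 = 132.313 sabins.
V = 797.848 m³. Required absorption A₂ = 0.161 × 797.848 / 0.40 = 321.134 sabins.
ΔA = A₂ − A₁ = 321.134 − 132.313 = 188.8 sabins.

188.8 sabins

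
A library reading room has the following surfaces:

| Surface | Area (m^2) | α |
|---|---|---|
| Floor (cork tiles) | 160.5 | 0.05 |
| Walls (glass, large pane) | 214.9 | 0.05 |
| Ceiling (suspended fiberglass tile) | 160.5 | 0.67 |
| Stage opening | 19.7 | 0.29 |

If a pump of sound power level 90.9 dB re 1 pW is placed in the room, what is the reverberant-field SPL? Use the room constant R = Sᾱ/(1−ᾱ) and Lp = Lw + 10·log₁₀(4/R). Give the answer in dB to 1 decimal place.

A = 132.018 sabins; S = 555.6 m^2.
ᾱ = 0.2376, so room constant R = A/(1−ᾱ) = 173.161 m^2.
Lp = Lw + 10 log₁₀(4/R) = 90.9 -16.36 = 74.5 dB.

74.5 dB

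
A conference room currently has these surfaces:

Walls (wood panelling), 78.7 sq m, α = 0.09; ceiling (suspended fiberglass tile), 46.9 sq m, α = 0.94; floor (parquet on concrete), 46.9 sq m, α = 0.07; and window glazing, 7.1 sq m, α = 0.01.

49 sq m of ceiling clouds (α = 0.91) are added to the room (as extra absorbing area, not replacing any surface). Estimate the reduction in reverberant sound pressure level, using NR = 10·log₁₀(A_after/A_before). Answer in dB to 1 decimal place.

A_before = Σ Sᵢαᵢ = 78.7×0.09 + 46.9×0.94 + 46.9×0.07 + 7.1×0.01 = 54.523 sabins.
Added absorption = 49 × 0.91 = 44.590 sabins.
New total A_after = 99.113 sabins.
Reduction = 10 log₁₀(A_after/A_before) = 10 log₁₀(1.8178) = 2.6 dB.

2.6 dB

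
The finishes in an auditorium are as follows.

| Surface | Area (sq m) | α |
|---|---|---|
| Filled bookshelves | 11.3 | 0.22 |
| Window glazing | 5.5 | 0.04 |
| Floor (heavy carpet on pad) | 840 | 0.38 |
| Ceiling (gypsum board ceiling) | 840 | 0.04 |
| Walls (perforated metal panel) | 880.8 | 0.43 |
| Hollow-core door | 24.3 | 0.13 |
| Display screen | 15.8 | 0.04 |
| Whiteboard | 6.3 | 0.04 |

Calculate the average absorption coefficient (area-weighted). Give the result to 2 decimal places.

S = Σ Sᵢ = 11.3 + 5.5 + 840 + 840 + 880.8 + 24.3 + 15.8 + 6.3 = 2624.0 sq m.
Σ(Sᵢαᵢ) = 11.3*0.22 + 5.5*0.04 + 840*0.38 + 840*0.04 + 880.8*0.43 + 24.3*0.13 + 15.8*0.04 + 6.3*0.04 = 738.293.
ᾱ = A/S = 0.28.

0.28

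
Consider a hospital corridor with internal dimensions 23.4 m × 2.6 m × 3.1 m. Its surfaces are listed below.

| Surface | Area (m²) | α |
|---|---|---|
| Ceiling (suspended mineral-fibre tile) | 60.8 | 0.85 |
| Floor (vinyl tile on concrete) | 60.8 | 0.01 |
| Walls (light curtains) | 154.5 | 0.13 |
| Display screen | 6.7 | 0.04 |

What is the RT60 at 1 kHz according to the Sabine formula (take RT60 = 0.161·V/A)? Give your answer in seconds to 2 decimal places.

0.42 s

A = Σ Sᵢαᵢ = 60.8·0.85 + 60.8·0.01 + 154.5·0.13 + 6.7·0.04 = 72.641 sabins.
V = 23.4·2.6·3.1 = 188.604 m³.
Sabine: RT60 = 0.161 × 188.604 / 72.641 = 0.42 s.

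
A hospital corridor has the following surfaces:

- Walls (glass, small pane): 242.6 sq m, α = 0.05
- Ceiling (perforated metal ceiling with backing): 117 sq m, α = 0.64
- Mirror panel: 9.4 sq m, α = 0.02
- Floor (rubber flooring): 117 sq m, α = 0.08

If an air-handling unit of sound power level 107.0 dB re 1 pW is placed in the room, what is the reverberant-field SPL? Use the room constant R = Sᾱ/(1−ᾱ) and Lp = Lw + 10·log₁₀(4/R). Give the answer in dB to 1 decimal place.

92.2 dB

Σ(Sᵢαᵢ) = 242.6×0.05 + 117×0.64 + 9.4×0.02 + 117×0.08 = 96.558; total area S = 486.0 sq m.
ᾱ = 96.558/486.0 = 0.1987; R = Sᾱ/(1−ᾱ) = 96.558/(1−0.1987) = 120.502 sq m.
Lp = Lw + 10 log₁₀(4/R) = 107.0 -14.79 = 92.2 dB.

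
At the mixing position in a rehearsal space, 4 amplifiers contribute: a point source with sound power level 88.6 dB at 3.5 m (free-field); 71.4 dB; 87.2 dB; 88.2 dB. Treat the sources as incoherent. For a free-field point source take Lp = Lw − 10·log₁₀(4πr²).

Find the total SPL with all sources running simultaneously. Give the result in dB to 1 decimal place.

90.8 dB

Source at 3.5 m: Lp = 88.6 − 10·log₁₀(4π·3.5²) = 88.6 − 10·log₁₀(153.938) = 66.7 dB.
Σ 10^(Lᵢ/10) = 1.204e+09.
L_total = 10·log₁₀(1.204e+09) = 90.8 dB.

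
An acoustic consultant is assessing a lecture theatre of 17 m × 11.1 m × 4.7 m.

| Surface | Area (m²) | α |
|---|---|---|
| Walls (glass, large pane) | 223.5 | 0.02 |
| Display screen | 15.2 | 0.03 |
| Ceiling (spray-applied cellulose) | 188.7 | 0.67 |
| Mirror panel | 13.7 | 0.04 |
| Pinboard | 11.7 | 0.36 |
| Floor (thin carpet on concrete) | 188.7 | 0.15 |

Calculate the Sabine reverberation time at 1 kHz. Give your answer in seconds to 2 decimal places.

0.87 seconds

Equivalent absorption area: A = 223.5*0.02 + 15.2*0.03 + 188.7*0.67 + 13.7*0.04 + 11.7*0.36 + 188.7*0.15 = 164.420 m².
Room volume: 886.89 m³.
T = 0.161 V/A = 0.161·886.89/164.420 = 0.87 s.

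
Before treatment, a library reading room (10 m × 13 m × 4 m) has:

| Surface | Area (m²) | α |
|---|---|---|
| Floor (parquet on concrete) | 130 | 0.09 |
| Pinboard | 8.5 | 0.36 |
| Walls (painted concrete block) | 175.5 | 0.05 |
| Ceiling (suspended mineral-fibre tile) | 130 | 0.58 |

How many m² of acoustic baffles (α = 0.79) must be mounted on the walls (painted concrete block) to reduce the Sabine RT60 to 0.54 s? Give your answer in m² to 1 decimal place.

75.8

Equivalent absorption area: A₁ = 130*0.09 + 8.5*0.36 + 175.5*0.05 + 130*0.58 = 98.935 m².
V = 520 m³. Target absorption A₂ = 0.161 × 520 / 0.54 = 155.037 sabins.
Absorption to add: 155.037 − 98.935 = 56.102 sabins.
Each m² of panel replacing the walls (painted concrete block) adds (0.79 − 0.05) = 0.74 sabins.
Area = ΔA/Δα = 56.102/0.74 = 75.8 m².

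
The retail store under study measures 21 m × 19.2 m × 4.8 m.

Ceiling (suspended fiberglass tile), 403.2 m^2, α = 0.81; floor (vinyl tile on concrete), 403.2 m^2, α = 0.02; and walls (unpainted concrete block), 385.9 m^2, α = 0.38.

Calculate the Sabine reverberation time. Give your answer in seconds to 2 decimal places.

0.65 s

Equivalent absorption area: A = 403.2×0.81 + 403.2×0.02 + 385.9×0.38 = 481.298 m^2.
V = 21·19.2·4.8 = 1935.36 m³.
T = 0.161 V/A = 0.161·1935.36/481.298 = 0.65 s.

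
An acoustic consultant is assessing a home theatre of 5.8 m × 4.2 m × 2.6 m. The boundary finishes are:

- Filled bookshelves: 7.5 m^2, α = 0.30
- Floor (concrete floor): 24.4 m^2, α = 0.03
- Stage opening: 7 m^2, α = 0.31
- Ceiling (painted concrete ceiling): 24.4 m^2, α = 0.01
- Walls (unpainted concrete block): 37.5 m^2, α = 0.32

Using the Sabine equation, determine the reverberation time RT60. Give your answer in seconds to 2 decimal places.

0.59 seconds

Equivalent absorption area: A = 7.5×0.30 + 24.4×0.03 + 7×0.31 + 24.4×0.01 + 37.5×0.32 = 17.396 m^2.
V = 5.8·4.2·2.6 = 63.336 m³.
RT60 = 0.161 · V / A = 0.161 × 63.336 / 17.396 = 0.59 s.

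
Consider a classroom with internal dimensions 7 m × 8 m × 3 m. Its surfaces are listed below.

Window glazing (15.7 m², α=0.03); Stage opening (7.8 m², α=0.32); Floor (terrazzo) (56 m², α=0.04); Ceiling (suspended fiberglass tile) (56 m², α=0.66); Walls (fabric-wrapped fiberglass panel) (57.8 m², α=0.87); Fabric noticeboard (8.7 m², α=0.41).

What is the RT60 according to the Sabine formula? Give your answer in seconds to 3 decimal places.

Summing Sᵢαᵢ: 0.471 + 2.496 + 2.240 + 36.960 + 50.286 + 3.567 → A = 96.020 sabins.
Room volume: 168 m³.
T = 0.161 V/A = 0.161·168/96.020 = 0.282 s.

0.282 seconds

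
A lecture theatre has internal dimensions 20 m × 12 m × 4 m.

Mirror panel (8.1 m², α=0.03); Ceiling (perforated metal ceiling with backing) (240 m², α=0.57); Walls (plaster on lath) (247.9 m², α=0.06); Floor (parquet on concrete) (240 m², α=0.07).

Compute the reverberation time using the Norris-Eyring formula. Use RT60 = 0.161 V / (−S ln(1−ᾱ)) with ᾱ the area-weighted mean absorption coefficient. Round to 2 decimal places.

Total surface area S = 8.1 + 240 + 247.9 + 240 = 736.0 m².
Absorption A = 8.1×0.03 + 240×0.57 + 247.9×0.06 + 240×0.07 = 168.717 sabins.
ᾱ = 168.717 / 736.0 = 0.2292.
−S·ln(1−ᾱ) = −736.0 × ln(1 − 0.2292) = 191.600.
V = 20 × 12 × 4 = 960 m³.
RT60 = 0.161 × 960 / 191.600 = 0.81 s.

0.81 sec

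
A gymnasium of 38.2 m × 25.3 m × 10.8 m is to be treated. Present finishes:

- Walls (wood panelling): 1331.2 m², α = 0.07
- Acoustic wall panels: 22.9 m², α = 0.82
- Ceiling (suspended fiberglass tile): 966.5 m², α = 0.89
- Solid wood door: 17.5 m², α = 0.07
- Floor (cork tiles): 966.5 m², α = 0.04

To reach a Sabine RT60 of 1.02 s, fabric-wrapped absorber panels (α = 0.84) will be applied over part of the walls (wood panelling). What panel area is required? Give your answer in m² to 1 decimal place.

Total absorption A₁ = 1331.2×0.07 + 22.9×0.82 + 966.5×0.89 + 17.5×0.07 + 966.5×0.04
  = 93.184 + 18.778 + 860.185 + 1.225 + 38.660 = 1012.032 m² sabins.
V = 10437.768 m³. Target absorption A₂ = 0.161 × 10437.768 / 1.02 = 1647.530 sabins.
Absorption to add: 1647.530 − 1012.032 = 635.498 sabins.
Each m² of panel replacing the walls (wood panelling) adds (0.84 − 0.07) = 0.77 sabins.
Area = ΔA/Δα = 635.498/0.77 = 825.3 m².

825.3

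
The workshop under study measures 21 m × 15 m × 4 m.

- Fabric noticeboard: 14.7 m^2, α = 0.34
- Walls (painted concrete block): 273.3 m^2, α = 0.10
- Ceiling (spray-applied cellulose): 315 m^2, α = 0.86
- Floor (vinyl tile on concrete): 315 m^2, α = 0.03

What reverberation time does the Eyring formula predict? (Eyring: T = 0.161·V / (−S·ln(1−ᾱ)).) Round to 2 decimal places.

0.53 s

Total surface area S = 14.7 + 273.3 + 315 + 315 = 918.0 m^2.
Σ(Sᵢαᵢ) = 14.7×0.34 + 273.3×0.10 + 315×0.86 + 315×0.03 = 312.678.
Mean coefficient ᾱ = A/S = 0.3406.
−S·ln(1−ᾱ) = −918.0 × ln(1 − 0.3406) = 382.278.
V = 21 × 15 × 4 = 1260 m³.
T = 0.161·V/[−S·ln(1−ᾱ)] = 0.161·1260/382.278 = 0.53 s.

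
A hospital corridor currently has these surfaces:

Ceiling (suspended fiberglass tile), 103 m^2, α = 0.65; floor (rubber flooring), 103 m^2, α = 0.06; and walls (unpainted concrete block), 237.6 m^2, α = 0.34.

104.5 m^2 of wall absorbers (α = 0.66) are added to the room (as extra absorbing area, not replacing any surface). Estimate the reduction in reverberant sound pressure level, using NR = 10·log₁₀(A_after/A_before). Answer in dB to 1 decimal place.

1.6 dB

Equivalent absorption area: A_before = 103*0.65 + 103*0.06 + 237.6*0.34 = 153.914 m^2.
Treatment contributes 104.5·0.66 = 68.970 sabins.
New total A_after = 222.884 sabins.
Reduction = 10 log₁₀(A_after/A_before) = 10 log₁₀(1.4481) = 1.6 dB.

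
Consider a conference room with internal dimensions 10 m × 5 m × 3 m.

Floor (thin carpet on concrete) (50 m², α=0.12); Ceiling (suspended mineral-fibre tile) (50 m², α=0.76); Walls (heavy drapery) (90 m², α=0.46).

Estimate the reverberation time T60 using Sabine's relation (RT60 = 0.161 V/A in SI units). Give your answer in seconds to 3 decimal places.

Summing Sᵢαᵢ: 6.000 + 38.000 + 41.400 → A = 85.400 sabins.
Room volume: 150 m³.
Sabine: RT60 = 0.161 × 150 / 85.400 = 0.283 s.

0.283 seconds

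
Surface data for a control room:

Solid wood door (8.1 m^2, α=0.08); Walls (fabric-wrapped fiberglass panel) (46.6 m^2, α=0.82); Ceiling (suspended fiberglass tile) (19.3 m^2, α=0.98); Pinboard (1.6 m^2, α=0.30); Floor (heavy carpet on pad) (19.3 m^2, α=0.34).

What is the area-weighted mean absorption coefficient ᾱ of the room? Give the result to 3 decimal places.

0.683

Total surface area S = 94.9 m^2.
Weighted sum Σ Sα = 64.816.
ᾱ = 64.816 / 94.9 = 0.683.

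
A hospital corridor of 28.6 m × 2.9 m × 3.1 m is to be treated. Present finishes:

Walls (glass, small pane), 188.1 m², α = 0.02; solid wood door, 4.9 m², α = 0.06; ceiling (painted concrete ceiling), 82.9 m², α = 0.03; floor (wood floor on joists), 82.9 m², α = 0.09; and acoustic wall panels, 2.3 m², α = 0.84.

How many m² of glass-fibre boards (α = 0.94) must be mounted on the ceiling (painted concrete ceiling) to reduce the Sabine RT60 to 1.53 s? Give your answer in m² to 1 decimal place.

A₁ = Σ Sᵢαᵢ = 188.1×0.02 + 4.9×0.06 + 82.9×0.03 + 82.9×0.09 + 2.3×0.84 = 15.936 sabins.
V = 257.114 m³. Target absorption A₂ = 0.161 × 257.114 / 1.53 = 27.056 sabins.
Absorption to add: 27.056 − 15.936 = 11.120 sabins.
Net gain per m²: Δα = 0.94 − 0.03 = 0.91.
Panel area = 11.120 / 0.91 = 12.2 m².

12.2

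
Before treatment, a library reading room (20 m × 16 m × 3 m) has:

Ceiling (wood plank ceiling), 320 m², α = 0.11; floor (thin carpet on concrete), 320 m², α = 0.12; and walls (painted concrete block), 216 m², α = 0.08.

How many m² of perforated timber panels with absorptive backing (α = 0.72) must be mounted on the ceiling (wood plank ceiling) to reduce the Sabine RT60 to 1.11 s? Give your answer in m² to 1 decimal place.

Total absorption A₁ = 320·0.11 + 320·0.12 + 216·0.08
  = 35.200 + 38.400 + 17.280 = 90.880 m² sabins.
Required A₂ = 0.161·960/1.11 = 139.243 sabins.
ΔA needed = 139.243 − 90.880 = 48.363 sabins.
Each m² of panel replacing the ceiling (wood plank ceiling) adds (0.72 − 0.11) = 0.61 sabins.
Panel area = 48.363 / 0.61 = 79.3 m².

79.3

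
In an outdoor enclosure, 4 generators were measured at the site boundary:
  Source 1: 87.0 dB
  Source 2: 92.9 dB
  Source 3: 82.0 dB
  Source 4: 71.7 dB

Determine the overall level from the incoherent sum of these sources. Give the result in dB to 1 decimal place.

Σ 10^(Lᵢ/10) = 2.624e+09.
Combined level = 10 log₁₀(2.624e+09) = 94.2 dB.

94.2 dB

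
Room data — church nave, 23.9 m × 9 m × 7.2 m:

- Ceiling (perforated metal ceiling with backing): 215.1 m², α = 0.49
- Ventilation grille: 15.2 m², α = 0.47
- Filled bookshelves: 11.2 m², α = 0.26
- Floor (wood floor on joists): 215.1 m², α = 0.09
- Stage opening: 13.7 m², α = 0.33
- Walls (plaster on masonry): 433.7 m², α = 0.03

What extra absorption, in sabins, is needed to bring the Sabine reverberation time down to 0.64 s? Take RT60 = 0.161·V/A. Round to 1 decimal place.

Summing Sᵢαᵢ: 105.399 + 7.144 + 2.912 + 19.359 + 4.521 + 13.011 → A₁ = 152.346 sabins.
For T = 0.64 s, need A₂ = 0.161·V/T = 0.161·1548.72/0.64 = 389.600 sabins.
ΔA = A₂ − A₁ = 389.600 − 152.346 = 237.3 sabins.

237.3 sabins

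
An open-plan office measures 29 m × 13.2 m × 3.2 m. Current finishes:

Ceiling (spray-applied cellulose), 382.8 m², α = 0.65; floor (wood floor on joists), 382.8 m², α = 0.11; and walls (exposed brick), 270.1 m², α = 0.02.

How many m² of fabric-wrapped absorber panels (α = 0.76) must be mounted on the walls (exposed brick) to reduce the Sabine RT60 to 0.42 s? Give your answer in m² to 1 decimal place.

234.1

Total absorption A₁ = 382.8×0.65 + 382.8×0.11 + 270.1×0.02
  = 248.820 + 42.108 + 5.402 = 296.330 m² sabins.
V = 1224.96 m³. Target absorption A₂ = 0.161 × 1224.96 / 0.42 = 469.568 sabins.
Absorption to add: 469.568 − 296.330 = 173.238 sabins.
Net gain per m²: Δα = 0.76 − 0.02 = 0.74.
Area = ΔA/Δα = 173.238/0.74 = 234.1 m².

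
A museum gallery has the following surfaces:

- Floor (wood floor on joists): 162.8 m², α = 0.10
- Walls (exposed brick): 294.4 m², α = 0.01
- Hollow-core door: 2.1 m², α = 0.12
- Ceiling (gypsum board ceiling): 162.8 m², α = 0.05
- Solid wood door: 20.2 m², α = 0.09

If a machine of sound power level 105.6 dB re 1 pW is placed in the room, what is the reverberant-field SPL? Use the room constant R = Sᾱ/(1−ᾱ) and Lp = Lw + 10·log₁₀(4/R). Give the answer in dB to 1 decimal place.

96.7 dB

A = 29.434 sabins; S = 642.3 m².
ᾱ = 0.0458, so room constant R = A/(1−ᾱ) = 30.847 m².
Lp = 105.6 + 10·log₁₀(4/30.847) = 105.6 + (-8.87) = 96.7 dB.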